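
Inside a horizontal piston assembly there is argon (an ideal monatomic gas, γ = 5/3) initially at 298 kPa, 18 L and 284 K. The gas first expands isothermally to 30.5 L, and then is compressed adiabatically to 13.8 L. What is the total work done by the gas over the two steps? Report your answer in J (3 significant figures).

Step 1 (isothermal): W = P₁V₁ ln(V₂/V₁) = (5364) ln(30.5/18) = 2829 J.
After step 1: P = 175.9 kPa, V = 30.5 L, T = 284 K.
Step 2 (adiabatic): W = (P₁V₁ − P₂V₂)/(γ−1) = (5364 − 9101)/0.667 = -5606 J.
W_total = 2829 − 5606 = -2777 J.

W_total ≈ -2780 J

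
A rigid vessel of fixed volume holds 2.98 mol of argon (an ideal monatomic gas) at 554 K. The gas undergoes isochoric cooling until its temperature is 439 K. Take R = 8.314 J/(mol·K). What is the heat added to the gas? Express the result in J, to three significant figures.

Constant volume ⇒ W = 0, so Q = ΔU = nCᵥΔT with Cᵥ = 3R/2 = 12.47 J/(mol·K).
ΔU = (2.98)(12.47)(439 − 554) = -4274 J.

Q ≈ -4270 J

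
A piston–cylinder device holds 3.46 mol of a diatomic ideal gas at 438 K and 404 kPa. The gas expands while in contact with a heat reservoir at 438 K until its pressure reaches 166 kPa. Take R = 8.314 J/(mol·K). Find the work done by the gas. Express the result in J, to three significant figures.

Isothermal process: W = nRT ln(V₂/V₁) = nRT ln(P₁/P₂).
W = (3.46)(8.314)(438) × ln(404/166)
  = 12600 × ln(2.434) = 12600 × 0.8894
W_by_gas = 11207 J.

W ≈ 11200 J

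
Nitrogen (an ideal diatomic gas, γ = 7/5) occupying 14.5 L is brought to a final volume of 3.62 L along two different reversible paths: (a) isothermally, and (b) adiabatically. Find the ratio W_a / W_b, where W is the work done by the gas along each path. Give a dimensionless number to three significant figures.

W_a / W_b ≈ 0.748

Path (a) isothermal: W = P₁V₁ ln(V₂/V₁) → W_a/(P₁V₁) = -1.388.
Path (b) adiabatic: W = P₁V₁(1 − (V₁/V₂)^(γ−1))/(γ−1) → W_b/(P₁V₁) = -1.855.
W_a / W_b = -1.388 / -1.855 = 0.748.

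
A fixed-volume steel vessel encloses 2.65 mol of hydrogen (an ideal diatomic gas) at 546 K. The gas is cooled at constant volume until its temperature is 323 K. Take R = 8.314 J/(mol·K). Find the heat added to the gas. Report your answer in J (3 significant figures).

Q ≈ -12300 J

Constant volume ⇒ W = 0, so Q = ΔU = nCᵥΔT with Cᵥ = 5R/2 = 20.79 J/(mol·K).
ΔU = (2.65)(20.79)(323 − 546) = -12283 J.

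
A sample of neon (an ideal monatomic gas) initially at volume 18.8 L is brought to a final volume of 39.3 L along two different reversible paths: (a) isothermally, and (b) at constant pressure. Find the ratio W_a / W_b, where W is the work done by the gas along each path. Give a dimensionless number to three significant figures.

W_a / W_b ≈ 0.676

Path (a) isothermal: W = P₁V₁ ln(V₂/V₁) → W_a/(P₁V₁) = 0.7374.
Path (b) isobaric: W = P₁(V₂ − V₁) → W_b/(P₁V₁) = 1.09.
W_a / W_b = 0.7374 / 1.09 = 0.6762.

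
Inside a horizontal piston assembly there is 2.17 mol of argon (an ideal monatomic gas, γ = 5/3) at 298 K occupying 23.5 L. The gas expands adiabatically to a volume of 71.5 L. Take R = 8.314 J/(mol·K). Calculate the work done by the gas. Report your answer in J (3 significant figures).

Adiabatic: TV^(γ−1) = const with γ = 5/3.
T₂ = T₁ (V₁/V₂)^(γ−1) = 298 × (23.5/71.5)^0.667 = 298 × 0.4763 = 141.9 K.
W_by = nCᵥ(T₁ − T₂) = (2.17)(12.47)(298 − 141.9) = 4224 J.

W ≈ 4220 J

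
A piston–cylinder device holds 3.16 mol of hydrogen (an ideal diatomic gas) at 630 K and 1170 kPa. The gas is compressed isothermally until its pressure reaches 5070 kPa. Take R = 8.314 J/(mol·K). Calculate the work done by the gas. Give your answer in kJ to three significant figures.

W ≈ -24.3 kJ

Isothermal process: W = nRT ln(V₂/V₁) = nRT ln(P₁/P₂).
W = (3.16)(8.314)(630) × ln(1170/5070)
  = 16552 × ln(0.2308) = 16552 × -1.466
W_by_gas = -24270 J.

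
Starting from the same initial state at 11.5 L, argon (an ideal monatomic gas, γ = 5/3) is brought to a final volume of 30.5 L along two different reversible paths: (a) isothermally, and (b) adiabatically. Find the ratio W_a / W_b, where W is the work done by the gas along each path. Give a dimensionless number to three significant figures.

Path (a) isothermal: W = P₁V₁ ln(V₂/V₁) → W_a/(P₁V₁) = 0.9754.
Path (b) adiabatic: W = P₁V₁(1 − (V₁/V₂)^(γ−1))/(γ−1) → W_b/(P₁V₁) = 0.7171.
W_a / W_b = 0.9754 / 0.7171 = 1.36.

W_a / W_b ≈ 1.36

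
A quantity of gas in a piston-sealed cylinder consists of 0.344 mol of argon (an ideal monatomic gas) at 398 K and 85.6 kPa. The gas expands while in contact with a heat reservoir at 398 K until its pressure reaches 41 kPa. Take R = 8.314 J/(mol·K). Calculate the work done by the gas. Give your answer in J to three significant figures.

Isothermal process: W = nRT ln(V₂/V₁) = nRT ln(P₁/P₂).
W = (0.344)(8.314)(398) × ln(85.6/41)
  = 1138 × ln(2.088) = 1138 × 0.7361
W_by_gas = 837.9 J.

W ≈ 838 J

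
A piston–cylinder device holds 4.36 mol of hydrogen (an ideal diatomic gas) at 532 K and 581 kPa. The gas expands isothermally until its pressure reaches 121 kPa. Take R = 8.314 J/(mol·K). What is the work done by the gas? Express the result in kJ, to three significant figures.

Isothermal process: W = nRT ln(V₂/V₁) = nRT ln(P₁/P₂).
W = (4.36)(8.314)(532) × ln(581/121)
  = 19284 × ln(4.802) = 19284 × 1.569
W_by_gas = 30257 J.

W ≈ 30.3 kJ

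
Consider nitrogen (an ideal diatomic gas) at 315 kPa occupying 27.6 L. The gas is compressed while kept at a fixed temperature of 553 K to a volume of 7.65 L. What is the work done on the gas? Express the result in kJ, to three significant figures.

Isothermal: W = nRT ln(V₂/V₁) = P₁V₁ ln(V₂/V₁).
P₁V₁ = (315 kPa)(27.6 L) = 8694 J.
W = 8694 × ln(7.65/27.6) = 8694 × -1.283
W_by_gas = -11155 J; work on gas = −W_by = 11155 J.

W ≈ 11.2 kJ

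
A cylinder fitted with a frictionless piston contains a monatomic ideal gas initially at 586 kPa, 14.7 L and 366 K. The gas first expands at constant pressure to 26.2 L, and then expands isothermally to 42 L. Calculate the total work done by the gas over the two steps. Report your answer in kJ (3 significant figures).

W_total ≈ 14.0 kJ

Step 1 (isobaric): W = PΔV = (586 kPa)(26.2 − 14.7 L) = 6739 J.
After step 1: P = 586 kPa, V = 26.2 L, T = 652.3 K.
Step 2 (isothermal): W = P₁V₁ ln(V₂/V₁) = (15353) ln(42/26.2) = 7245 J.
W_total = 6739 + 7245 = 13984 J.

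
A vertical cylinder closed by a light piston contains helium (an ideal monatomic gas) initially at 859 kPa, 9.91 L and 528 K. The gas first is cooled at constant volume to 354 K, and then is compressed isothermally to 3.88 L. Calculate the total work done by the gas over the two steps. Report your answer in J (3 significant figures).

W_total ≈ -5350 J

Step 1 (isochoric): W = 0 (constant volume).
After step 1: P = 575.9 kPa (V unchanged).
Step 2 (isothermal): W = P₁V₁ ln(V₂/V₁) = (5707) ln(3.88/9.91) = -5352 J.
W_total = 0 − 5352 = -5352 J.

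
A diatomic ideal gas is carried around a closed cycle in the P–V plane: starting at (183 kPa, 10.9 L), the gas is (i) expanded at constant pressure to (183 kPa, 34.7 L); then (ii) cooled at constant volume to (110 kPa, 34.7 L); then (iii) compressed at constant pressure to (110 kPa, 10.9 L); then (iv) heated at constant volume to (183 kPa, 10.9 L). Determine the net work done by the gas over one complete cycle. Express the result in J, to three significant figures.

W_net ≈ 1740 J

Constant-volume legs do no work.
W(i) = (183)(34.7 − 10.9) = 4355 J; W(iii) = (110)(10.9 − 34.7) = -2618 J.
W_net = 4355 − 2618 = 1737 J (the clockwise enclosed area).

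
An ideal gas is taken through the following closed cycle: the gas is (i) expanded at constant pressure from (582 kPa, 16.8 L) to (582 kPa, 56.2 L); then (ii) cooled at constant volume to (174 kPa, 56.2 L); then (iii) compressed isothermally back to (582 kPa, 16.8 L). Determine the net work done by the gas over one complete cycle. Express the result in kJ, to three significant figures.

Leg (i): W = PΔV = (582)(56.2 − 16.8) = 22931 J.
Leg (ii): W = 0.
Leg (iii): W = PᵢVᵢ ln(V_f/Vᵢ) = (9779) ln(16.8/56.2) = -11808 J.
W_net = 22931 − 11808 = 11123 J.

W_net ≈ 11.1 kJ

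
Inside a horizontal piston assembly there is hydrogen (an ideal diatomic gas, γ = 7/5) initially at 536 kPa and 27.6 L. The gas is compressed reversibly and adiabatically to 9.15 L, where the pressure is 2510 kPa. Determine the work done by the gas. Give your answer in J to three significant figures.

W ≈ -20400 J

Adiabatic: W = (P₁V₁ − P₂V₂)/(γ − 1) with γ = 7/5.
P₁V₁ = 14794 J, P₂V₂ = 22966 J.
W = (14794 − 22966) / 0.4 = -20432 J.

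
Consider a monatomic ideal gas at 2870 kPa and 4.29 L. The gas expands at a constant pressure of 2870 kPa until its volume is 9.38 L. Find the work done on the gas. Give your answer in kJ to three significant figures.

W ≈ -14.6 kJ

Isobaric: W = P ΔV.
W = (2870 kPa)(9.38 − 4.29 L) = (2870)(5.09) = 14608 J.
Work on gas = −W_by = -14608 J.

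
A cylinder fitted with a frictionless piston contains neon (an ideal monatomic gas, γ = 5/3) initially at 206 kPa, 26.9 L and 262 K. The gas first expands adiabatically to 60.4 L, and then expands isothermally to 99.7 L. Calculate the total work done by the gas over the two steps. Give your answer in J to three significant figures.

W_total ≈ 5080 J

Step 1 (adiabatic): W = (P₁V₁ − P₂V₂)/(γ−1) = (5541 − 3232)/0.667 = 3465 J.
After step 1: P = 53.5 kPa, V = 60.4 L, T = 152.8 K.
Step 2 (isothermal): W = P₁V₁ ln(V₂/V₁) = (3232) ln(99.7/60.4) = 1620 J.
W_total = 3465 + 1620 = 5084 J.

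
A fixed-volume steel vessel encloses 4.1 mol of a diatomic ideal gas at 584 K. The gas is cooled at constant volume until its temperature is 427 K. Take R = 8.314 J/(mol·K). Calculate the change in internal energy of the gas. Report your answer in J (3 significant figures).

ΔU ≈ -13400 J

Constant volume ⇒ W = 0, so Q = ΔU = nCᵥΔT with Cᵥ = 5R/2 = 20.79 J/(mol·K).
ΔU = (4.1)(20.79)(427 − 584) = -13379 J.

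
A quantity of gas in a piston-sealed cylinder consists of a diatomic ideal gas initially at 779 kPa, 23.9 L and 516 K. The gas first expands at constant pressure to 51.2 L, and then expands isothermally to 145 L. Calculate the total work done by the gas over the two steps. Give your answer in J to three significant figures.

W_total ≈ 62800 J

Step 1 (isobaric): W = PΔV = (779 kPa)(51.2 − 23.9 L) = 21267 J.
After step 1: P = 779 kPa, V = 51.2 L, T = 1105 K.
Step 2 (isothermal): W = P₁V₁ ln(V₂/V₁) = (39885) ln(145/51.2) = 41520 J.
W_total = 21267 + 41520 = 62787 J.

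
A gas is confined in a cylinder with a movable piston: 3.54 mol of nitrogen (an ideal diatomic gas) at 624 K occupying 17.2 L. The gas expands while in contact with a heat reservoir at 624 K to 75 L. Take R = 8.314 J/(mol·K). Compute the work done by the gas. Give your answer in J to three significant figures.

W ≈ 27000 J

Isothermal: W = nRT ln(V₂/V₁).
W = (3.54)(8.314)(624) × ln(75/17.2)
  = 18365 × 1.473
W_by_gas = 27044 J.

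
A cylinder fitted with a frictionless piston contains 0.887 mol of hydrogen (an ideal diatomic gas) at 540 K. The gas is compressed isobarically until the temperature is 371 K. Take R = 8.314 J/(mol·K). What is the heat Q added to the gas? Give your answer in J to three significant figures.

Q ≈ -4360 J

Isobaric: W = nRΔT = (0.887)(8.314)(-169) = -1246 J.
ΔU = nCᵥΔT with Cᵥ = 5R/2: ΔU = (0.887)(20.79)(-169) = -3116 J.
Q = ΔU + W = -3116 − 1246 = -4362 J.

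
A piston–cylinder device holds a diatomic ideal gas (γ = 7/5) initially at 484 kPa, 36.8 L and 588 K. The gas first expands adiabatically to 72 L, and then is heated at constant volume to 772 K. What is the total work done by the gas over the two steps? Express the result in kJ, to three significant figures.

Step 1 (adiabatic): W = (P₁V₁ − P₂V₂)/(γ−1) = (17811 − 13618)/0.4 = 10484 J.
Step 2 (isochoric): W = 0 (constant volume).
W_total = 10484 + 0 = 10484 J.

W_total ≈ 10.5 kJ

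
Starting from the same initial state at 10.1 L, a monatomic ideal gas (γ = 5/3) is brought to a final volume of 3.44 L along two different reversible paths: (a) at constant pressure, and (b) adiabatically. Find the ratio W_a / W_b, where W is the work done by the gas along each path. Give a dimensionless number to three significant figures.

Path (a) isobaric: W = P₁(V₂ − V₁) → W_a/(P₁V₁) = -0.6594.
Path (b) adiabatic: W = P₁V₁(1 − (V₁/V₂)^(γ−1))/(γ−1) → W_b/(P₁V₁) = -1.576.
W_a / W_b = -0.6594 / -1.576 = 0.4185.

W_a / W_b ≈ 0.419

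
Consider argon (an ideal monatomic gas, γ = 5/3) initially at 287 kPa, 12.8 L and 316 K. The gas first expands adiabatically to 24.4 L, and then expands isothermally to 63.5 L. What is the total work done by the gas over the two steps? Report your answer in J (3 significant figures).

Step 1 (adiabatic): W = (P₁V₁ − P₂V₂)/(γ−1) = (3674 − 2389)/0.667 = 1926 J.
After step 1: P = 97.93 kPa, V = 24.4 L, T = 205.5 K.
Step 2 (isothermal): W = P₁V₁ ln(V₂/V₁) = (2389) ln(63.5/24.4) = 2285 J.
W_total = 1926 + 2285 = 4212 J.

W_total ≈ 4210 J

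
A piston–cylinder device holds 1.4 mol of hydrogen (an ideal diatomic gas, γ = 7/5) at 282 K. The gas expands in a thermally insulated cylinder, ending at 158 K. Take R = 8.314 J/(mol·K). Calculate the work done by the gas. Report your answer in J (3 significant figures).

Adiabatic ⇒ Q = 0, so W_by = −ΔU = nCᵥ(T₁ − T₂).
Cᵥ = 5R/2 = 20.79 J/(mol·K).
W = (1.4)(20.79)(282 − 158) = 3608 J.

W ≈ 3610 J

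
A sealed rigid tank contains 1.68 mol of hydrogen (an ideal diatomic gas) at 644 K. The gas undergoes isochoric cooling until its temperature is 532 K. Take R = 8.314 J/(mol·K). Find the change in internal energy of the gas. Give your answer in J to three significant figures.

Constant volume ⇒ W = 0, so Q = ΔU = nCᵥΔT with Cᵥ = 5R/2 = 20.79 J/(mol·K).
ΔU = (1.68)(20.79)(532 − 644) = -3911 J.

ΔU ≈ -3910 J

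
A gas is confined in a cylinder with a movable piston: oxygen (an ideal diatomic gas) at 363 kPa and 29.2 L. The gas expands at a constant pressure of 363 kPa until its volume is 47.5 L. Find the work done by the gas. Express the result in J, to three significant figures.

W ≈ 6640 J

Isobaric: W = P ΔV.
W = (363 kPa)(47.5 − 29.2 L) = (363)(18.3) = 6643 J.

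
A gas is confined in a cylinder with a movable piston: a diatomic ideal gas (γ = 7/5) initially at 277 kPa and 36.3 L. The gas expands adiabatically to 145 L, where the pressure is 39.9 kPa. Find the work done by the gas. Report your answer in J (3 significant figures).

Adiabatic: W = (P₁V₁ − P₂V₂)/(γ − 1) with γ = 7/5.
P₁V₁ = 10055 J, P₂V₂ = 5786 J.
W = (10055 − 5786) / 0.4 = 10674 J.

W ≈ 10700 J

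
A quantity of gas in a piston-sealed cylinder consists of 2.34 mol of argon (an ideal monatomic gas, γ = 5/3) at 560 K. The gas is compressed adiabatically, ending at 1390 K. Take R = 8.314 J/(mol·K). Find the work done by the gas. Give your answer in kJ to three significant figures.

Adiabatic ⇒ Q = 0, so W_by = −ΔU = nCᵥ(T₁ − T₂).
Cᵥ = 3R/2 = 12.47 J/(mol·K).
W = (2.34)(12.47)(560 − 1390) = -24221 J.

W ≈ -24.2 kJ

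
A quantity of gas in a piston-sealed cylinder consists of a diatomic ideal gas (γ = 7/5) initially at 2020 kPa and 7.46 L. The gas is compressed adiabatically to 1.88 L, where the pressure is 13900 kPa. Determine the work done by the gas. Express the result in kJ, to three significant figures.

W ≈ -27.7 kJ

Adiabatic: W = (P₁V₁ − P₂V₂)/(γ − 1) with γ = 7/5.
P₁V₁ = 15069 J, P₂V₂ = 26132 J.
W = (15069 − 26132) / 0.4 = -27657 J.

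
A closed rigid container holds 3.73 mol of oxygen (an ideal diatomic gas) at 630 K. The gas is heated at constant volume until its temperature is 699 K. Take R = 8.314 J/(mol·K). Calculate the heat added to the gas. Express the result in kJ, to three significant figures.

Q ≈ 5.35 kJ

Constant volume ⇒ W = 0, so Q = ΔU = nCᵥΔT with Cᵥ = 5R/2 = 20.79 J/(mol·K).
ΔU = (3.73)(20.79)(699 − 630) = 5349 J.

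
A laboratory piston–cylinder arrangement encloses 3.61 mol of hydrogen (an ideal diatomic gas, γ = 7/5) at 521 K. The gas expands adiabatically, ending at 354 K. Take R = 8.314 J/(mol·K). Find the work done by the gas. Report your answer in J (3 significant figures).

W ≈ 12500 J

Adiabatic ⇒ Q = 0, so W_by = −ΔU = nCᵥ(T₁ − T₂).
Cᵥ = 5R/2 = 20.79 J/(mol·K).
W = (3.61)(20.79)(521 − 354) = 12531 J.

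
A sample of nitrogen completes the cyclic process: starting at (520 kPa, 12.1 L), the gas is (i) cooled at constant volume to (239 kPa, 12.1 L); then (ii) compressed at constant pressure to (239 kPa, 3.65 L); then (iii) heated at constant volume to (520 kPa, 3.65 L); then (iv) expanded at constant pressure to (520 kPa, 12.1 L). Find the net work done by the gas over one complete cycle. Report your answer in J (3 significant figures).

W_net ≈ 2370 J

Constant-volume legs do no work.
W(ii) = (239)(3.65 − 12.1) = -2020 J; W(iv) = (520)(12.1 − 3.65) = 4394 J.
W_net = -2020 + 4394 = 2374 J (the clockwise enclosed area).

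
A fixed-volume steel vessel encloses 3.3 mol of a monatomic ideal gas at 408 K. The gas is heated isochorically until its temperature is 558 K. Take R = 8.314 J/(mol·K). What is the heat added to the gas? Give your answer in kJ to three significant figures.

Q ≈ 6.17 kJ

Constant volume ⇒ W = 0, so Q = ΔU = nCᵥΔT with Cᵥ = 3R/2 = 12.47 J/(mol·K).
ΔU = (3.3)(12.47)(558 − 408) = 6173 J.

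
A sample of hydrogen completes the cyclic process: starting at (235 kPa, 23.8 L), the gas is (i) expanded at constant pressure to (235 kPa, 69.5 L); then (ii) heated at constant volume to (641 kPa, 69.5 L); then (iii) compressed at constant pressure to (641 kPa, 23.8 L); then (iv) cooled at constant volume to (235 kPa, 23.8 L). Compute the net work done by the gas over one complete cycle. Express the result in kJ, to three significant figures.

W_net ≈ -18.6 kJ

Constant-volume legs do no work.
W(i) = (235)(69.5 − 23.8) = 10740 J; W(iii) = (641)(23.8 − 69.5) = -29294 J.
W_net = 10740 − 29294 = -18554 J (the counter-clockwise enclosed area).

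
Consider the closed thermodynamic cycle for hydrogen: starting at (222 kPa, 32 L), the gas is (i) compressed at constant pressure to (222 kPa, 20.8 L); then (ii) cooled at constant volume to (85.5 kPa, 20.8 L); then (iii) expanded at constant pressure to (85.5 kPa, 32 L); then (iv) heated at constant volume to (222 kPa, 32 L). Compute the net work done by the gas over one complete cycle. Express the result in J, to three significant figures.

W_net ≈ -1530 J

Constant-volume legs do no work.
W(i) = (222)(20.8 − 32) = -2486 J; W(iii) = (85.5)(32 − 20.8) = 957.6 J.
W_net = -2486 + 957.6 = -1529 J (the counter-clockwise enclosed area).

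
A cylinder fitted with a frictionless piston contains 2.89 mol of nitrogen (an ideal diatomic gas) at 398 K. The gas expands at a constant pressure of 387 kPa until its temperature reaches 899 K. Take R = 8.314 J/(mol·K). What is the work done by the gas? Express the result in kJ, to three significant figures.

W ≈ 12.0 kJ

Isobaric: W = P ΔV = nR ΔT.
W = (2.89)(8.314)(899 − 398) = 12038 J.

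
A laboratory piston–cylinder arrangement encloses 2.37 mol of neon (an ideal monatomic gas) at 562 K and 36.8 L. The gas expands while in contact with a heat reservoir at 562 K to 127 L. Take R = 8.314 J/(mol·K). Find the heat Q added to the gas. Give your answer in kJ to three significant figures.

Isothermal ⇒ ΔU = 0, so Q = W = nRT ln(V₂/V₁).
Q = (2.37)(8.314)(562) ln(127/36.8) = 11074 × 1.239 = 13717 J.

Q ≈ 13.7 kJ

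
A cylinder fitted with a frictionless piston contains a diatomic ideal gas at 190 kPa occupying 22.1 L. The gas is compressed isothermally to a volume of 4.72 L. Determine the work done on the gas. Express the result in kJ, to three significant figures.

W ≈ 6.48 kJ

Isothermal: W = nRT ln(V₂/V₁) = P₁V₁ ln(V₂/V₁).
P₁V₁ = (190 kPa)(22.1 L) = 4199 J.
W = 4199 × ln(4.72/22.1) = 4199 × -1.544
W_by_gas = -6482 J; work on gas = −W_by = 6482 J.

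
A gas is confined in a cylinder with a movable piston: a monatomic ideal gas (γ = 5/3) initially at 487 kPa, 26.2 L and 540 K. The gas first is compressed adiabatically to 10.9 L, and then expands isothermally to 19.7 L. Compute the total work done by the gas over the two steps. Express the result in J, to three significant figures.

Step 1 (adiabatic): W = (P₁V₁ − P₂V₂)/(γ−1) = (12759 − 22895)/0.667 = -15204 J.
After step 1: P = 2100 kPa, V = 10.9 L, T = 969 K.
Step 2 (isothermal): W = P₁V₁ ln(V₂/V₁) = (22895) ln(19.7/10.9) = 13551 J.
W_total = -15204 + 13551 = -1653 J.

W_total ≈ -1650 J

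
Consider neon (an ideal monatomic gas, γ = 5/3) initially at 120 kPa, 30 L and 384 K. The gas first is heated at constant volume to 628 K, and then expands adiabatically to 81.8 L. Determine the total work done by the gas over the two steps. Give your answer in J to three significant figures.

Step 1 (isochoric): W = 0 (constant volume).
After step 1: P = 196.2 kPa (V unchanged).
Step 2 (adiabatic): W = (P₁V₁ − P₂V₂)/(γ−1) = (5888 − 3017)/0.667 = 4306 J.
W_total = 0 + 4306 = 4306 J.

W_total ≈ 4310 J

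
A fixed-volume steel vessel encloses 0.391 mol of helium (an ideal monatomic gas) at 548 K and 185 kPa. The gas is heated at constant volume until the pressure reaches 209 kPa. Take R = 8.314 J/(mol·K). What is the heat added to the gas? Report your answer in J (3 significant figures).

Constant volume ⇒ W = 0, so Q = ΔU = nCᵥΔT with Cᵥ = 3R/2 = 12.47 J/(mol·K).
At constant V, T₂/T₁ = P₂/P₁ ⇒ ΔT = T₁(P₂/P₁ − 1) = 548·(209/185 − 1) = 71.09 K.
ΔU = (0.391)(12.47)(71.09) = 346.7 J.

Q ≈ 347 J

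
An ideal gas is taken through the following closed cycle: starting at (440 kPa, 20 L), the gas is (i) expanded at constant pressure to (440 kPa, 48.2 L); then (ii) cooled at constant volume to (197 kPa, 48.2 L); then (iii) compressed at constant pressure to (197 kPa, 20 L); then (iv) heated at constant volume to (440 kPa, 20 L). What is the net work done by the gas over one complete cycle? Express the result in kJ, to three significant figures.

W_net ≈ 6.85 kJ

Constant-volume legs do no work.
W(i) = (440)(48.2 − 20) = 12408 J; W(iii) = (197)(20 − 48.2) = -5555 J.
W_net = 12408 − 5555 = 6853 J (the clockwise enclosed area).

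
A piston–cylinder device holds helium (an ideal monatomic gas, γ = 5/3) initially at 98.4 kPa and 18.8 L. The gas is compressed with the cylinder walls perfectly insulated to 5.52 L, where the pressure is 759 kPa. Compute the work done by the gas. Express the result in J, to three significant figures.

W ≈ -3510 J

Adiabatic: W = (P₁V₁ − P₂V₂)/(γ − 1) with γ = 5/3.
P₁V₁ = 1850 J, P₂V₂ = 4190 J.
W = (1850 − 4190) / 0.6667 = -3510 J.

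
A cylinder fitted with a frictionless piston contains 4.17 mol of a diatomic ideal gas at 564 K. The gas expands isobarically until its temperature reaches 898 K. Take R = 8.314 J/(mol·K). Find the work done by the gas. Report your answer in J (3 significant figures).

Isobaric: W = P ΔV = nR ΔT.
W = (4.17)(8.314)(898 − 564) = 11580 J.

W ≈ 11600 J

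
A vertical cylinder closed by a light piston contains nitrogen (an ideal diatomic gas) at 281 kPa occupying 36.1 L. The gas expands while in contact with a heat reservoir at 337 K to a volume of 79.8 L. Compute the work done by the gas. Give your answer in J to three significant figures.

Isothermal: W = nRT ln(V₂/V₁) = P₁V₁ ln(V₂/V₁).
P₁V₁ = (281 kPa)(36.1 L) = 10144 J.
W = 10144 × ln(79.8/36.1) = 10144 × 0.7932
W_by_gas = 8047 J.

W ≈ 8050 J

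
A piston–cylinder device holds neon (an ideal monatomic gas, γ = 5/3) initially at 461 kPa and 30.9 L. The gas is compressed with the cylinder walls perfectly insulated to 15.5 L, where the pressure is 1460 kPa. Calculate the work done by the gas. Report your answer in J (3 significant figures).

Adiabatic: W = (P₁V₁ − P₂V₂)/(γ − 1) with γ = 5/3.
P₁V₁ = 14245 J, P₂V₂ = 22630 J.
W = (14245 − 22630) / 0.6667 = -12578 J.

W ≈ -12600 J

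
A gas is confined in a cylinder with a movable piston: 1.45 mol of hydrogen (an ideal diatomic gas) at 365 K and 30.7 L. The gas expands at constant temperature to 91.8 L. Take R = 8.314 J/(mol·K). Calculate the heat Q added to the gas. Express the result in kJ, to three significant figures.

Q ≈ 4.82 kJ

Isothermal ⇒ ΔU = 0, so Q = W = nRT ln(V₂/V₁).
Q = (1.45)(8.314)(365) ln(91.8/30.7) = 4400 × 1.095 = 4820 J.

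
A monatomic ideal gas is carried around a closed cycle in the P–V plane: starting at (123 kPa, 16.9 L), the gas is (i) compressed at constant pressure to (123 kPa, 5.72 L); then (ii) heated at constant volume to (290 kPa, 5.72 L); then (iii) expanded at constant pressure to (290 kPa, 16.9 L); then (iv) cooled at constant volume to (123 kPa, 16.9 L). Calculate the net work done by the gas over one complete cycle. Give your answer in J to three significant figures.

W_net ≈ 1870 J

Constant-volume legs do no work.
W(i) = (123)(5.72 − 16.9) = -1375 J; W(iii) = (290)(16.9 − 5.72) = 3242 J.
W_net = -1375 + 3242 = 1867 J (the clockwise enclosed area).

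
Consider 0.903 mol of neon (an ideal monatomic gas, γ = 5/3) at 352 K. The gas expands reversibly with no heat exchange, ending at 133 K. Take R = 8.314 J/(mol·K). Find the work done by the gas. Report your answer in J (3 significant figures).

W ≈ 2470 J

Adiabatic ⇒ Q = 0, so W_by = −ΔU = nCᵥ(T₁ − T₂).
Cᵥ = 3R/2 = 12.47 J/(mol·K).
W = (0.903)(12.47)(352 − 133) = 2466 J.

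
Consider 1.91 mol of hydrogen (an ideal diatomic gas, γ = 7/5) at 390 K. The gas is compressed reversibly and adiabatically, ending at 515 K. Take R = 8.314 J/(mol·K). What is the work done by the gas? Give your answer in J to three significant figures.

Adiabatic ⇒ Q = 0, so W_by = −ΔU = nCᵥ(T₁ − T₂).
Cᵥ = 5R/2 = 20.79 J/(mol·K).
W = (1.91)(20.79)(390 − 515) = -4962 J.

W ≈ -4960 J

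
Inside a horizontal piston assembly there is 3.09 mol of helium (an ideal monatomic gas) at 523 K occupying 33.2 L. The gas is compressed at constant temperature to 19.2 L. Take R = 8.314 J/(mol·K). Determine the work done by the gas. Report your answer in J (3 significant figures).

Isothermal: W = nRT ln(V₂/V₁).
W = (3.09)(8.314)(523) × ln(19.2/33.2)
  = 13436 × -0.5476
W_by_gas = -7358 J.

W ≈ -7360 J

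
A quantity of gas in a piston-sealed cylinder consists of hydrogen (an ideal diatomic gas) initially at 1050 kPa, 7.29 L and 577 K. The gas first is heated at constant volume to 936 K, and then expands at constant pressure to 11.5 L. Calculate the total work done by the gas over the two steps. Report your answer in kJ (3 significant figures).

W_total ≈ 7.17 kJ

Step 1 (isochoric): W = 0 (constant volume).
After step 1: P = 1703 kPa (V unchanged).
Step 2 (isobaric): W = PΔV = (1703 kPa)(11.5 − 7.29 L) = 7171 J.
W_total = 0 + 7171 = 7171 J.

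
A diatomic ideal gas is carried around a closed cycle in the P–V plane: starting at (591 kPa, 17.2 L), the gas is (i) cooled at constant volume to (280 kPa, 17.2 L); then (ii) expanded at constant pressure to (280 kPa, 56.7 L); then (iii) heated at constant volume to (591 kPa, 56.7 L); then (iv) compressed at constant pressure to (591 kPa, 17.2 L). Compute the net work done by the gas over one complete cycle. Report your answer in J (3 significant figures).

Constant-volume legs do no work.
W(ii) = (280)(56.7 − 17.2) = 11060 J; W(iv) = (591)(17.2 − 56.7) = -23344 J.
W_net = 11060 − 23344 = -12284 J (the counter-clockwise enclosed area).

W_net ≈ -12300 J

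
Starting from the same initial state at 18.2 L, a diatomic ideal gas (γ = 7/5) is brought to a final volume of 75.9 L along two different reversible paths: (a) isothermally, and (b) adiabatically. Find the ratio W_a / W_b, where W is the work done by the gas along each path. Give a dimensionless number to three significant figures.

W_a / W_b ≈ 1.31

Path (a) isothermal: W = P₁V₁ ln(V₂/V₁) → W_a/(P₁V₁) = 1.428.
Path (b) adiabatic: W = P₁V₁(1 − (V₁/V₂)^(γ−1))/(γ−1) → W_b/(P₁V₁) = 1.088.
W_a / W_b = 1.428 / 1.088 = 1.313.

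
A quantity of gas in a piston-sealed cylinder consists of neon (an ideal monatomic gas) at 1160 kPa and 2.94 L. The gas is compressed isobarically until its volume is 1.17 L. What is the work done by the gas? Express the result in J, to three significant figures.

W ≈ -2050 J

Isobaric: W = P ΔV.
W = (1160 kPa)(1.17 − 2.94 L) = (1160)(-1.77) = -2053 J.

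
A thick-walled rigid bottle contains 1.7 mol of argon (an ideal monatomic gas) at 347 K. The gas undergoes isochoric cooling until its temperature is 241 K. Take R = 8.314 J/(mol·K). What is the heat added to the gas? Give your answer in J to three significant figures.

Q ≈ -2250 J

Constant volume ⇒ W = 0, so Q = ΔU = nCᵥΔT with Cᵥ = 3R/2 = 12.47 J/(mol·K).
ΔU = (1.7)(12.47)(241 − 347) = -2247 J.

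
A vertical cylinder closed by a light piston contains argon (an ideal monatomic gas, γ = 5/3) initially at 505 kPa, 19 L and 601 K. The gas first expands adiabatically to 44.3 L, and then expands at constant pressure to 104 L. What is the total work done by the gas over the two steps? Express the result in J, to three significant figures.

Step 1 (adiabatic): W = (P₁V₁ − P₂V₂)/(γ−1) = (9595 − 5457)/0.667 = 6207 J.
After step 1: P = 123.2 kPa, V = 44.3 L, T = 341.8 K.
Step 2 (isobaric): W = PΔV = (123.2 kPa)(104 − 44.3 L) = 7354 J.
W_total = 6207 + 7354 = 13561 J.

W_total ≈ 13600 J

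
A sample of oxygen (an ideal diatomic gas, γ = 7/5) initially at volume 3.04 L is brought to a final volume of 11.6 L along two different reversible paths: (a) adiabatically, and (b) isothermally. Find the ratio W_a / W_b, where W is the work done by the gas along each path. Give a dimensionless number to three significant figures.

W_a / W_b ≈ 0.774

Path (a) adiabatic: W = P₁V₁(1 − (V₁/V₂)^(γ−1))/(γ−1) → W_a/(P₁V₁) = 1.037.
Path (b) isothermal: W = P₁V₁ ln(V₂/V₁) → W_b/(P₁V₁) = 1.339.
W_a / W_b = 1.037 / 1.339 = 0.7742.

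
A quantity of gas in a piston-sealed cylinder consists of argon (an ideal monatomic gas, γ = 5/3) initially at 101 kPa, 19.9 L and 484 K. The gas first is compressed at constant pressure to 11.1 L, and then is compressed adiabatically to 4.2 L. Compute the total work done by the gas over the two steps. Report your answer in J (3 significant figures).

W_total ≈ -2420 J

Step 1 (isobaric): W = PΔV = (101 kPa)(11.1 − 19.9 L) = -888.8 J.
After step 1: P = 101 kPa, V = 11.1 L, T = 270 K.
Step 2 (adiabatic): W = (P₁V₁ − P₂V₂)/(γ−1) = (1121 − 2143)/0.667 = -1533 J.
W_total = -888.8 − 1533 = -2422 J.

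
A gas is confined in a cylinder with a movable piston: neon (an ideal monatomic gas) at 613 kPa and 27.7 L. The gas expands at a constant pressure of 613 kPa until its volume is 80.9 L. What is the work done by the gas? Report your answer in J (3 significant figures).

W ≈ 32600 J

Isobaric: W = P ΔV.
W = (613 kPa)(80.9 − 27.7 L) = (613)(53.2) = 32612 J.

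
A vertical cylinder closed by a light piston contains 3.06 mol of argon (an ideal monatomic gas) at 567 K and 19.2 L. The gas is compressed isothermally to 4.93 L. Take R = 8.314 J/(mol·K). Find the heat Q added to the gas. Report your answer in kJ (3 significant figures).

Isothermal ⇒ ΔU = 0, so Q = W = nRT ln(V₂/V₁).
Q = (3.06)(8.314)(567) ln(4.93/19.2) = 14425 × -1.36 = -19612 J.

Q ≈ -19.6 kJ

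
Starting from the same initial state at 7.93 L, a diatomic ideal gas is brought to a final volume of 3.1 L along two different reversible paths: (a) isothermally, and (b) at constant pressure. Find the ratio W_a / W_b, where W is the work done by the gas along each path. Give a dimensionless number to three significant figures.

W_a / W_b ≈ 1.54

Path (a) isothermal: W = P₁V₁ ln(V₂/V₁) → W_a/(P₁V₁) = -0.9393.
Path (b) isobaric: W = P₁(V₂ − V₁) → W_b/(P₁V₁) = -0.6091.
W_a / W_b = -0.9393 / -0.6091 = 1.542.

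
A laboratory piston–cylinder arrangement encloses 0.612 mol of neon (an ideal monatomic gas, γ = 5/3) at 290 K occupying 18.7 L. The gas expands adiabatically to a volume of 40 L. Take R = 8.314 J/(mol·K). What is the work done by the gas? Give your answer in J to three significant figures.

W ≈ 880 J

Adiabatic: TV^(γ−1) = const with γ = 5/3.
T₂ = T₁ (V₁/V₂)^(γ−1) = 290 × (18.7/40)^0.667 = 290 × 0.6024 = 174.7 K.
W_by = nCᵥ(T₁ − T₂) = (0.612)(12.47)(290 − 174.7) = 880.1 J.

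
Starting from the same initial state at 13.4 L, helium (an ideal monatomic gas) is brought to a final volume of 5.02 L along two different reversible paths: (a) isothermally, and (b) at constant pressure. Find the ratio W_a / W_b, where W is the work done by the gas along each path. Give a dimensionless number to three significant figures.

Path (a) isothermal: W = P₁V₁ ln(V₂/V₁) → W_a/(P₁V₁) = -0.9818.
Path (b) isobaric: W = P₁(V₂ − V₁) → W_b/(P₁V₁) = -0.6254.
W_a / W_b = -0.9818 / -0.6254 = 1.57.

W_a / W_b ≈ 1.57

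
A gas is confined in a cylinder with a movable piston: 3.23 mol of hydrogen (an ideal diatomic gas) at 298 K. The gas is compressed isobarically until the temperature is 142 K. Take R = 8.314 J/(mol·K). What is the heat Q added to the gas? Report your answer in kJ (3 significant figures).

Isobaric: W = nRΔT = (3.23)(8.314)(-156) = -4189 J.
ΔU = nCᵥΔT with Cᵥ = 5R/2: ΔU = (3.23)(20.79)(-156) = -10473 J.
Q = ΔU + W = -10473 − 4189 = -14662 J.

Q ≈ -14.7 kJ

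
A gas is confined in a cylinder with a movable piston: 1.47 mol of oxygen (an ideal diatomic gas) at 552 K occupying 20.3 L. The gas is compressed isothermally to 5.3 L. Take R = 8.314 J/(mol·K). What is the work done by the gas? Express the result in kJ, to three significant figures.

W ≈ -9.06 kJ

Isothermal: W = nRT ln(V₂/V₁).
W = (1.47)(8.314)(552) × ln(5.3/20.3)
  = 6746 × -1.343
W_by_gas = -9060 J.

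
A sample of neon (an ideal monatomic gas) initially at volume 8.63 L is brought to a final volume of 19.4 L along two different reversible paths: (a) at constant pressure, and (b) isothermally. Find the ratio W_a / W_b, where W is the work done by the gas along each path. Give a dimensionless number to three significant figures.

W_a / W_b ≈ 1.54

Path (a) isobaric: W = P₁(V₂ − V₁) → W_a/(P₁V₁) = 1.248.
Path (b) isothermal: W = P₁V₁ ln(V₂/V₁) → W_b/(P₁V₁) = 0.81.
W_a / W_b = 1.248 / 0.81 = 1.541.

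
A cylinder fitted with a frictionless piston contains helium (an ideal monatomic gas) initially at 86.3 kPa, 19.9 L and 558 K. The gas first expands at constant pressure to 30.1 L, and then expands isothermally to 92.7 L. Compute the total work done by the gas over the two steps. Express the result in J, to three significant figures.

W_total ≈ 3800 J

Step 1 (isobaric): W = PΔV = (86.3 kPa)(30.1 − 19.9 L) = 880.3 J.
After step 1: P = 86.3 kPa, V = 30.1 L, T = 844 K.
Step 2 (isothermal): W = P₁V₁ ln(V₂/V₁) = (2598) ln(92.7/30.1) = 2922 J.
W_total = 880.3 + 2922 = 3802 J.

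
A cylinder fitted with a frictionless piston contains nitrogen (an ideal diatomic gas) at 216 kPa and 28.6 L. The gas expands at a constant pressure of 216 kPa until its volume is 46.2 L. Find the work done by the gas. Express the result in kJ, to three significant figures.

W ≈ 3.80 kJ

Isobaric: W = P ΔV.
W = (216 kPa)(46.2 − 28.6 L) = (216)(17.6) = 3802 J.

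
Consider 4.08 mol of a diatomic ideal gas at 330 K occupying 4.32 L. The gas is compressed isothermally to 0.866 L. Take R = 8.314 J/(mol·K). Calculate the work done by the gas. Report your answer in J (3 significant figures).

W ≈ -18000 J

Isothermal: W = nRT ln(V₂/V₁).
W = (4.08)(8.314)(330) × ln(0.866/4.32)
  = 11194 × -1.607
W_by_gas = -17990 J.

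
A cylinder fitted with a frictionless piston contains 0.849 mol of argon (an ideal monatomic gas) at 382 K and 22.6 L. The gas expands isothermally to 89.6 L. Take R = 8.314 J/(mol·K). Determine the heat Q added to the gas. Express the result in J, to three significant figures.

Isothermal ⇒ ΔU = 0, so Q = W = nRT ln(V₂/V₁).
Q = (0.849)(8.314)(382) ln(89.6/22.6) = 2696 × 1.377 = 3714 J.

Q ≈ 3710 J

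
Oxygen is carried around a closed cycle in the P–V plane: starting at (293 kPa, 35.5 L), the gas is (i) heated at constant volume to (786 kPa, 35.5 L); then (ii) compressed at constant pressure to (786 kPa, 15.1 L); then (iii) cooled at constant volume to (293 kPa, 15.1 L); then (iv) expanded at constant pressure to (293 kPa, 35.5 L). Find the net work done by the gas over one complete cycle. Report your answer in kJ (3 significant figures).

W_net ≈ -10.1 kJ

Constant-volume legs do no work.
W(ii) = (786)(15.1 − 35.5) = -16034 J; W(iv) = (293)(35.5 − 15.1) = 5977 J.
W_net = -16034 + 5977 = -10057 J (the counter-clockwise enclosed area).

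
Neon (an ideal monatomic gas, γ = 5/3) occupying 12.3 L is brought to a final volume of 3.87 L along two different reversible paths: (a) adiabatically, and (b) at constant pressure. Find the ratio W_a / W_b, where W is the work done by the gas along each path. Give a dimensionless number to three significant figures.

W_a / W_b ≈ 2.54

Path (a) adiabatic: W = P₁V₁(1 − (V₁/V₂)^(γ−1))/(γ−1) → W_a/(P₁V₁) = -1.743.
Path (b) isobaric: W = P₁(V₂ − V₁) → W_b/(P₁V₁) = -0.6854.
W_a / W_b = -1.743 / -0.6854 = 2.543.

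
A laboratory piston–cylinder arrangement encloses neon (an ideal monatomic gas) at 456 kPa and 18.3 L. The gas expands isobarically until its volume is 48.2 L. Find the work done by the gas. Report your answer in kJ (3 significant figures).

W ≈ 13.6 kJ

Isobaric: W = P ΔV.
W = (456 kPa)(48.2 − 18.3 L) = (456)(29.9) = 13634 J.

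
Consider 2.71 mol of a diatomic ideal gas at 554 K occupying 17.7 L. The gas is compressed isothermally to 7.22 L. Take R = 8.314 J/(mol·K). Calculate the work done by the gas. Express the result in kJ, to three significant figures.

Isothermal: W = nRT ln(V₂/V₁).
W = (2.71)(8.314)(554) × ln(7.22/17.7)
  = 12482 × -0.8967
W_by_gas = -11193 J.

W ≈ -11.2 kJ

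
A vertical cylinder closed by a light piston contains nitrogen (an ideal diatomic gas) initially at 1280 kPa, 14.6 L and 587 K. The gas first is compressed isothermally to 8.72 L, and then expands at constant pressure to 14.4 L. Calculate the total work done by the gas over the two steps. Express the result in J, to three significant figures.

W_total ≈ 2540 J

Step 1 (isothermal): W = P₁V₁ ln(V₂/V₁) = (18688) ln(8.72/14.6) = -9632 J.
After step 1: P = 2143 kPa, V = 8.72 L, T = 587 K.
Step 2 (isobaric): W = PΔV = (2143 kPa)(14.4 − 8.72 L) = 12173 J.
W_total = -9632 + 12173 = 2541 J.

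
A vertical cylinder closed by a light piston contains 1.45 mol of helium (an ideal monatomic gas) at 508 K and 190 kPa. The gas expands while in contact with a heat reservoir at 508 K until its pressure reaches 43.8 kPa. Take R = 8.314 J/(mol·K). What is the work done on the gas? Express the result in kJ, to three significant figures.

W ≈ -8.99 kJ

Isothermal process: W = nRT ln(V₂/V₁) = nRT ln(P₁/P₂).
W = (1.45)(8.314)(508) × ln(190/43.8)
  = 6124 × ln(4.338) = 6124 × 1.467
W_by_gas = 8986 J; work on gas = −W_by = -8986 J.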